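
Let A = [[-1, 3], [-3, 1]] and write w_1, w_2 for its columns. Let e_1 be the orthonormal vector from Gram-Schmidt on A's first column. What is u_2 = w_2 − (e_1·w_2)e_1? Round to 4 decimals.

e_1 = w_1/‖w_1‖ = (-1, -3)/3.1623 = (-0.3162, -0.9487).
r_{12} = e_1·w_2 = -1.8974.
u_2 = w_2 + 1.8974·e_1 = (2.4000, -0.8000).

u_2 = (2.4000, -0.8000)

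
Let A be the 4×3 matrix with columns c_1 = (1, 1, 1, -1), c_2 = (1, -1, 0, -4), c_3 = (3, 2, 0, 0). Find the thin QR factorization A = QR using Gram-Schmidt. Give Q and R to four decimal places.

Q = [[0.5000, 0.0000, 0.7390], [0.5000, -0.5345, 0.0754], [0.5000, -0.2673, -0.6485], [-0.5000, -0.8018, 0.1659]], R = [[2.0000, 2.0000, 2.5000], [0.0000, 3.7417, -1.0690], [0.0000, 0.0000, 2.3679]]

e_1 = c_1/‖c_1‖ = (1, 1, 1, -1)/2.0000 = (0.5000, 0.5000, 0.5000, -0.5000).
r_{12} = e_1·c_2 = 2.0000.
u_2 = c_2 − 2.0000·e_1 = (0.0000, -2.0000, -1.0000, -3.0000).
‖u_2‖ = 3.7417, so e_2 = (0.0000, -0.5345, -0.2673, -0.8018).
r_{13} = e_1·c_3 = 2.5000; r_{23} = e_2·c_3 = -1.0690.
u_3 = c_3 − 2.5000·e_1 + 1.0690·e_2 = (1.7500, 0.1786, -1.5357, 0.3929).
‖u_3‖ = 2.3679, so e_3 = (0.7390, 0.0754, -0.6485, 0.1659).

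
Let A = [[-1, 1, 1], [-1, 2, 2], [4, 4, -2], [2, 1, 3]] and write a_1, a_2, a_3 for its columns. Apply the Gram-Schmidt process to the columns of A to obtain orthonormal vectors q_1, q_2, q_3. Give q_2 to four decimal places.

q_2 = (0.4902, 0.7816, 0.3709, -0.1060)

a_1 = (-1, -1, 4, 2); ‖a_1‖ = 4.6904, so q_1 = (-0.2132, -0.2132, 0.8528, 0.4264).
q_1·a_2 = (-0.2132)·1 + (-0.2132)·2 + 0.8528·4 + 0.4264·1 = 3.1980.
u_2 = a_2 − 3.1980·q_1 = (1.6818, 2.6818, 1.2727, -0.3636).
‖u_2‖ = 3.4311, so q_2 = (0.4902, 0.7816, 0.3709, -0.1060).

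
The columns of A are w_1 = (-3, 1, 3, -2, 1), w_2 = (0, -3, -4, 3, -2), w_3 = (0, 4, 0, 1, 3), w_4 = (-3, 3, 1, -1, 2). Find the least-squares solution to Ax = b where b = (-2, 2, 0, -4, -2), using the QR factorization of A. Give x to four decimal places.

w_1 = (-3, 1, 3, -2, 1); ‖w_1‖ = 4.8990, so e_1 = (-0.6124, 0.2041, 0.6124, -0.4082, 0.2041).
e_1·w_2 = (-0.6124)·0 + 0.2041·(-3) + 0.6124·(-4) + (-0.4082)·3 + 0.2041·(-2) = -4.6949.
u_2 = w_2 + 4.6949·e_1 = (-2.8750, -2.0417, -1.1250, 1.0833, -1.0417).
‖u_2‖ = 3.9948, so e_2 = (-0.7197, -0.5111, -0.2816, 0.2712, -0.2608).
e_1·w_3 = (-0.6124)·0 + 0.2041·4 + 0.6124·0 + (-0.4082)·1 + 0.2041·3 = 1.0206; e_2·w_3 = (-0.7197)·0 + (-0.5111)·4 + (-0.2816)·0 + 0.2712·1 + (-0.2608)·3 = -2.5554.
u_3 = w_3 − 1.0206·e_1 + 2.5554·e_2 = (-1.2141, 2.4856, -1.3446, 2.1097, 2.1253).
‖u_3‖ = 4.2928, so e_3 = (-0.2828, 0.5790, -0.3132, 0.4914, 0.4951).
e_1·w_4 = (-0.6124)·(-3) + 0.2041·3 + 0.6124·1 + (-0.4082)·(-1) + 0.2041·2 = 3.8784; e_2·w_4 = (-0.7197)·(-3) + (-0.5111)·3 + (-0.2816)·1 + 0.2712·(-1) + (-0.2608)·2 = -0.4485; e_3·w_4 = (-0.2828)·(-3) + 0.5790·3 + (-0.3132)·1 + 0.4914·(-1) + 0.4951·2 = 2.7710.
u_4 = w_4 − 3.8784·e_1 + 0.4485·e_2 − 2.7710·e_3 = (-0.1641, 0.3746, -0.6333, -0.6568, -0.2805).
‖u_4‖ = 1.0385, so e_4 = (-0.1580, 0.3607, -0.6098, -0.6325, -0.2701).
Qᵀb = (2.8577, -0.1460, -1.2323, 4.1076).
Back-substitute: x_4 = 4.1076/1.0385 = 3.9553.
x_3 = (-1.2323 − 2.7710·3.9553)/4.2928 = -2.8403.
x_2 = (-0.1460 + 2.5554·(-2.8403) + 0.4485·3.9553)/3.9948 = -1.4094.
x_1 = (2.8577 + 4.6949·(-1.4094) − 1.0206·(-2.8403) − 3.8784·3.9553)/4.8990 = -3.3069.

x = (-3.3069, -1.4094, -2.8403, 3.9553)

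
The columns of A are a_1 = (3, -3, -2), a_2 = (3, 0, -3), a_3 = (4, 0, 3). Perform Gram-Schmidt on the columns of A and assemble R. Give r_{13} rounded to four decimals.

r_{13} = 1.2792

a_1 = (3, -3, -2); ‖a_1‖ = 4.6904, so e_1 = (0.6396, -0.6396, -0.4264).
r_{13} = e_1·a_3 = 1.2792.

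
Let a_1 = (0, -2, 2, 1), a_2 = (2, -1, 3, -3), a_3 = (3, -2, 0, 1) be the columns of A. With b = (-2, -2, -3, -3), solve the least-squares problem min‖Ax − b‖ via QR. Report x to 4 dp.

a_1 = (0, -2, 2, 1); ‖a_1‖ = 3.0000, so e_1 = (0.0000, -0.6667, 0.6667, 0.3333).
e_1·a_2 = 0.0000·2 + (-0.6667)·(-1) + 0.6667·3 + 0.3333·(-3) = 1.6667.
u_2 = a_2 − 1.6667·e_1 = (2.0000, 0.1111, 1.8889, -3.5556).
‖u_2‖ = 4.4969, so e_2 = (0.4447, 0.0247, 0.4200, -0.7907).
e_1·a_3 = 0.0000·3 + (-0.6667)·(-2) + 0.6667·0 + 0.3333·1 = 1.6667; e_2·a_3 = 0.4447·3 + 0.0247·(-2) + 0.4200·0 + (-0.7907)·1 = 0.4942.
u_3 = a_3 − 1.6667·e_1 − 0.4942·e_2 = (2.7802, -0.9011, -1.3187, 0.8352).
‖u_3‖ = 3.3133, so e_3 = (0.8391, -0.2720, -0.3980, 0.2521).
Qᵀb = (-1.6667, 0.1730, -0.6965).
Back-substitute: x_3 = -0.6965/3.3133 = -0.2102.
x_2 = (0.1730 − 0.4942·(-0.2102))/4.4969 = 0.0616.
x_1 = (-1.6667 − 1.6667·0.0616 − 1.6667·(-0.2102))/3.0000 = -0.4730.

x = (-0.4730, 0.0616, -0.2102)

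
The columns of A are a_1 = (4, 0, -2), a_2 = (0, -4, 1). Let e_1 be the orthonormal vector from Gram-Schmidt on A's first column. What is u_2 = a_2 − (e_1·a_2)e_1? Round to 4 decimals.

a_1 = (4, 0, -2); ‖a_1‖ = 4.4721, so e_1 = (0.8944, 0.0000, -0.4472).
e_1·a_2 = 0.8944·0 + 0.0000·(-4) + (-0.4472)·1 = -0.4472.
u_2 = a_2 + 0.4472·e_1 = (0.4000, -4.0000, 0.8000).

u_2 = (0.4000, -4.0000, 0.8000)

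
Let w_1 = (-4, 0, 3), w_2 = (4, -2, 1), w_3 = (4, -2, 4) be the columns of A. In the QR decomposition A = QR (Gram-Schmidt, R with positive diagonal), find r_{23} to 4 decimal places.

w_1 = (-4, 0, 3); ‖w_1‖ = 5.0000, so q_1 = (-0.8000, 0.0000, 0.6000).
q_1·w_2 = (-0.8000)·4 + 0.0000·(-2) + 0.6000·1 = -2.6000.
u_2 = w_2 + 2.6000·q_1 = (1.9200, -2.0000, 2.5600).
‖u_2‖ = 3.7736, so q_2 = (0.5088, -0.5300, 0.6784).
r_{23} = q_2·w_3 = 5.8088.

r_{23} = 5.8088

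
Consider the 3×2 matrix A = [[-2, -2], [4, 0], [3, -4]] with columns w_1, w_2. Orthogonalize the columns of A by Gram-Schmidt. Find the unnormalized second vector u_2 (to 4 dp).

w_1 = (-2, 4, 3); ‖w_1‖ = 5.3852, so e_1 = (-0.3714, 0.7428, 0.5571).
e_1·w_2 = (-0.3714)·(-2) + 0.7428·0 + 0.5571·(-4) = -1.4856.
u_2 = w_2 + 1.4856·e_1 = (-2.5517, 1.1034, -3.1724).

u_2 = (-2.5517, 1.1034, -3.1724)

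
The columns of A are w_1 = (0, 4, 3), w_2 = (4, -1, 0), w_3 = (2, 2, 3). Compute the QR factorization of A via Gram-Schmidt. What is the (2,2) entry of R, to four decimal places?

e_1 = w_1/‖w_1‖ = (0, 4, 3)/5.0000 = (0.0000, 0.8000, 0.6000).
r_{12} = e_1·w_2 = -0.8000.
u_2 = w_2 + 0.8000·e_1 = (4.0000, -0.3600, 0.4800).
r_{22} = ‖u_2‖ = 4.0447.

r_{22} = 4.0447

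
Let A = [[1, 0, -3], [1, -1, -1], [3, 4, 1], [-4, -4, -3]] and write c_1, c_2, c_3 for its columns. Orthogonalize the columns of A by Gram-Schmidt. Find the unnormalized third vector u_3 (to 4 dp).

e_1 = c_1/‖c_1‖ = (1, 1, 3, -4)/5.1962 = (0.1925, 0.1925, 0.5774, -0.7698).
r_{12} = e_1·c_2 = 5.1962.
u_2 = c_2 − 5.1962·e_1 = (-1.0000, -2.0000, 1.0000, 0.0000).
‖u_2‖ = 2.4495, so e_2 = (-0.4082, -0.8165, 0.4082, 0.0000).
r_{13} = e_1·c_3 = 2.1170; r_{23} = e_2·c_3 = 2.4495.
u_3 = c_3 − 2.1170·e_1 − 2.4495·e_2 = (-2.4074, 0.5926, -1.2222, -1.3704).

u_3 = (-2.4074, 0.5926, -1.2222, -1.3704)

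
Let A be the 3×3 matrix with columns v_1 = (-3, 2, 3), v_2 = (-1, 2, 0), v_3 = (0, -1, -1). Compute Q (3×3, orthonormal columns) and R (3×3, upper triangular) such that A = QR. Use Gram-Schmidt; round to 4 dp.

q_1 = v_1/‖v_1‖ = (-3, 2, 3)/4.6904 = (-0.6396, 0.4264, 0.6396).
r_{12} = q_1·v_2 = 1.4924.
u_2 = v_2 − 1.4924·q_1 = (-0.0455, 1.3636, -0.9545).
‖u_2‖ = 1.6652, so q_2 = (-0.0273, 0.8189, -0.5732).
r_{13} = q_1·v_3 = -1.0660; r_{23} = q_2·v_3 = -0.2457.
u_3 = v_3 + 1.0660·q_1 + 0.2457·q_2 = (-0.6885, -0.3443, -0.4590).
‖u_3‖ = 0.8963, so q_3 = (-0.7682, -0.3841, -0.5121).

Q = [[-0.6396, -0.0273, -0.7682], [0.4264, 0.8189, -0.3841], [0.6396, -0.5732, -0.5121]], R = [[4.6904, 1.4924, -1.0660], [0.0000, 1.6652, -0.2457], [0.0000, 0.0000, 0.8963]]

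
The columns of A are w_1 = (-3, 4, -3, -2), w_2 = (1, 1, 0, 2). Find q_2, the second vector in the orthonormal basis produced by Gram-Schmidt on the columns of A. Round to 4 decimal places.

q_2 = (0.3179, 0.5481, -0.0987, 0.7673)

w_1 = (-3, 4, -3, -2); ‖w_1‖ = 6.1644, so q_1 = (-0.4867, 0.6489, -0.4867, -0.3244).
q_1·w_2 = (-0.4867)·1 + 0.6489·1 + (-0.4867)·0 + (-0.3244)·2 = -0.4867.
u_2 = w_2 + 0.4867·q_1 = (0.7632, 1.3158, -0.2368, 1.8421).
‖u_2‖ = 2.4007, so q_2 = (0.3179, 0.5481, -0.0987, 0.7673).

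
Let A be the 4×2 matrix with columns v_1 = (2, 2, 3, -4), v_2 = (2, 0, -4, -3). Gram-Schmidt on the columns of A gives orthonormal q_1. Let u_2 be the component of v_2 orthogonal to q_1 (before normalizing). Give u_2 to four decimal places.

v_1 = (2, 2, 3, -4); ‖v_1‖ = 5.7446, so q_1 = (0.3482, 0.3482, 0.5222, -0.6963).
q_1·v_2 = 0.3482·2 + 0.3482·0 + 0.5222·(-4) + (-0.6963)·(-3) = 0.6963.
u_2 = v_2 − 0.6963·q_1 = (1.7576, -0.2424, -4.3636, -2.5152).

u_2 = (1.7576, -0.2424, -4.3636, -2.5152)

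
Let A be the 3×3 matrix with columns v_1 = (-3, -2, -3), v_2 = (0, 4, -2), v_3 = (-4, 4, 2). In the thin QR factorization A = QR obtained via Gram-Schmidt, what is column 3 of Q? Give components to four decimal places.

q_3 = (-0.7663, 0.2873, 0.5747)

q_1 = v_1/‖v_1‖ = (-3, -2, -3)/4.6904 = (-0.6396, -0.4264, -0.6396).
r_{12} = q_1·v_2 = -0.4264.
u_2 = v_2 + 0.4264·q_1 = (-0.2727, 3.8182, -2.2727).
‖u_2‖ = 4.4518, so q_2 = (-0.0613, 0.8577, -0.5105).
r_{13} = q_1·v_3 = -0.4264; r_{23} = q_2·v_3 = 2.6547.
u_3 = v_3 + 0.4264·q_1 − 2.6547·q_2 = (-4.1101, 1.5413, 3.0826).
‖u_3‖ = 5.3638, so q_3 = (-0.7663, 0.2873, 0.5747).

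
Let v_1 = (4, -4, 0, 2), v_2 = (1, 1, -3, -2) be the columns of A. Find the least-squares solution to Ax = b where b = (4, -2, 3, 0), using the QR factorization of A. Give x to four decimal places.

x = (0.6336, -0.2977)

q_1 = v_1/‖v_1‖ = (4, -4, 0, 2)/6.0000 = (0.6667, -0.6667, 0.0000, 0.3333).
r_{12} = q_1·v_2 = -0.6667.
u_2 = v_2 + 0.6667·q_1 = (1.4444, 0.5556, -3.0000, -1.7778).
‖u_2‖ = 3.8152, so q_2 = (0.3786, 0.1456, -0.7863, -0.4660).
Qᵀb = (4.0000, -1.1358).
Back-substitute: x_2 = -1.1358/3.8152 = -0.2977.
x_1 = (4.0000 + 0.6667·(-0.2977))/6.0000 = 0.6336.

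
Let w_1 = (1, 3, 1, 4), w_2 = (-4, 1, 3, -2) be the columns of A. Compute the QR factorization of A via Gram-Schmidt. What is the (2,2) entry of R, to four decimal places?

w_1 = (1, 3, 1, 4); ‖w_1‖ = 5.1962, so q_1 = (0.1925, 0.5774, 0.1925, 0.7698).
q_1·w_2 = 0.1925·(-4) + 0.5774·1 + 0.1925·3 + 0.7698·(-2) = -1.1547.
u_2 = w_2 + 1.1547·q_1 = (-3.7778, 1.6667, 3.2222, -1.1111).
r_{22} = ‖u_2‖ = 5.3541.

r_{22} = 5.3541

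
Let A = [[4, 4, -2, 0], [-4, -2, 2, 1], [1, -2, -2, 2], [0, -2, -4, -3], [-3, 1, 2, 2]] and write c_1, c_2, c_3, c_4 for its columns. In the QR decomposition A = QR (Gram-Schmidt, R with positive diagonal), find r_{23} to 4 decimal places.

r_{23} = 2.8463

e_1 = c_1/‖c_1‖ = (4, -4, 1, 0, -3)/6.4807 = (0.6172, -0.6172, 0.1543, 0.0000, -0.4629).
r_{12} = e_1·c_2 = 2.9318.
u_2 = c_2 − 2.9318·e_1 = (2.1905, -0.1905, -2.4524, -2.0000, 2.3571).
‖u_2‖ = 4.5172, so e_2 = (0.4849, -0.0422, -0.5429, -0.4428, 0.5218).
r_{23} = e_2·c_3 = 2.8463.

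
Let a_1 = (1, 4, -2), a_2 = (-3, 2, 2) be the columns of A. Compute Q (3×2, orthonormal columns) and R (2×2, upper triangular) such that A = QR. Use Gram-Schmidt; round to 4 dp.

a_1 = (1, 4, -2); ‖a_1‖ = 4.5826, so e_1 = (0.2182, 0.8729, -0.4364).
e_1·a_2 = 0.2182·(-3) + 0.8729·2 + (-0.4364)·2 = 0.2182.
u_2 = a_2 − 0.2182·e_1 = (-3.0476, 1.8095, 2.0952).
‖u_2‖ = 4.1173, so e_2 = (-0.7402, 0.4395, 0.5089).

Q = [[0.2182, -0.7402], [0.8729, 0.4395], [-0.4364, 0.5089]], R = [[4.5826, 0.2182], [0.0000, 4.1173]]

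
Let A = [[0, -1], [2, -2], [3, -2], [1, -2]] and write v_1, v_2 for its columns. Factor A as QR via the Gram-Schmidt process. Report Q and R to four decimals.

Q = [[0.0000, -0.6070], [0.5345, -0.1734], [0.8018, 0.3468], [0.2673, -0.6937]], R = [[3.7417, -3.2071], [0.0000, 1.6475]]

e_1 = v_1/‖v_1‖ = (0, 2, 3, 1)/3.7417 = (0.0000, 0.5345, 0.8018, 0.2673).
r_{12} = e_1·v_2 = -3.2071.
u_2 = v_2 + 3.2071·e_1 = (-1.0000, -0.2857, 0.5714, -1.1429).
‖u_2‖ = 1.6475, so e_2 = (-0.6070, -0.1734, 0.3468, -0.6937).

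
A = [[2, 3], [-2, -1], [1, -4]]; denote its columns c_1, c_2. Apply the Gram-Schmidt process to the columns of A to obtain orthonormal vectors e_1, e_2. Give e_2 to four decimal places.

e_2 = (0.4289, -0.0226, -0.9030)

e_1 = c_1/‖c_1‖ = (2, -2, 1)/3.0000 = (0.6667, -0.6667, 0.3333).
r_{12} = e_1·c_2 = 1.3333.
u_2 = c_2 − 1.3333·e_1 = (2.1111, -0.1111, -4.4444).
‖u_2‖ = 4.9216, so e_2 = (0.4289, -0.0226, -0.9030).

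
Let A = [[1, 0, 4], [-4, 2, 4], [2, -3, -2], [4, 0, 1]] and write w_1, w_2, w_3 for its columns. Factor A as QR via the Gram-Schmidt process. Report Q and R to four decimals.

w_1 = (1, -4, 2, 4); ‖w_1‖ = 6.0828, so e_1 = (0.1644, -0.6576, 0.3288, 0.6576).
e_1·w_2 = 0.1644·0 + (-0.6576)·2 + 0.3288·(-3) + 0.6576·0 = -2.3016.
u_2 = w_2 + 2.3016·e_1 = (0.3784, 0.4865, -2.2432, 1.5135).
‖u_2‖ = 2.7754, so e_2 = (0.1363, 0.1753, -0.8083, 0.5453).
e_1·w_3 = 0.1644·4 + (-0.6576)·4 + 0.3288·(-2) + 0.6576·1 = -1.9728; e_2·w_3 = 0.1363·4 + 0.1753·4 + (-0.8083)·(-2) + 0.5453·1 = 3.4084.
u_3 = w_3 + 1.9728·e_1 − 3.4084·e_2 = (3.8596, 2.1053, 1.4035, 0.4386).
‖u_3‖ = 4.6359, so e_3 = (0.8326, 0.4541, 0.3028, 0.0946).

Q = [[0.1644, 0.1363, 0.8326], [-0.6576, 0.1753, 0.4541], [0.3288, -0.8083, 0.3028], [0.6576, 0.5453, 0.0946]], R = [[6.0828, -2.3016, -1.9728], [0.0000, 2.7754, 3.4084], [0.0000, 0.0000, 4.6359]]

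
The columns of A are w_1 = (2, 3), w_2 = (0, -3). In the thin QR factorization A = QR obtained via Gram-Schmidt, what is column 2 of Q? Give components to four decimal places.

w_1 = (2, 3); ‖w_1‖ = 3.6056, so e_1 = (0.5547, 0.8321).
e_1·w_2 = 0.5547·0 + 0.8321·(-3) = -2.4962.
u_2 = w_2 + 2.4962·e_1 = (1.3846, -0.9231).
‖u_2‖ = 1.6641, so e_2 = (0.8321, -0.5547).

e_2 = (0.8321, -0.5547)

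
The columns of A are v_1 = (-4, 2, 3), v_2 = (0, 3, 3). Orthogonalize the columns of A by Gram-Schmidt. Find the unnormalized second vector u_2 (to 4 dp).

u_2 = (2.0690, 1.9655, 1.4483)

q_1 = v_1/‖v_1‖ = (-4, 2, 3)/5.3852 = (-0.7428, 0.3714, 0.5571).
r_{12} = q_1·v_2 = 2.7854.
u_2 = v_2 − 2.7854·q_1 = (2.0690, 1.9655, 1.4483).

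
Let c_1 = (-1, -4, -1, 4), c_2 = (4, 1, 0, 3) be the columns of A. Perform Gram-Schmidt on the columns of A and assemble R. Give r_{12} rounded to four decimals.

r_{12} = 0.6860

q_1 = c_1/‖c_1‖ = (-1, -4, -1, 4)/5.8310 = (-0.1715, -0.6860, -0.1715, 0.6860).
r_{12} = q_1·c_2 = 0.6860.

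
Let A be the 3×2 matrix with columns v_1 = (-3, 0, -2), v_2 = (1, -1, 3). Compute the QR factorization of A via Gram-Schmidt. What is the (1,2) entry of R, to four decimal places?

r_{12} = -2.4962

q_1 = v_1/‖v_1‖ = (-3, 0, -2)/3.6056 = (-0.8321, 0.0000, -0.5547).
r_{12} = q_1·v_2 = -2.4962.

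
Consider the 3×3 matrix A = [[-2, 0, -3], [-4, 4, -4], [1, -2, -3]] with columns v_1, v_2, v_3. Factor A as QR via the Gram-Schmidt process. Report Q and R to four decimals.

Q = [[-0.4364, -0.8018, 0.4082], [-0.8729, 0.2673, -0.4082], [0.2182, -0.5345, -0.8165]], R = [[4.5826, -3.9279, 4.1461], [0.0000, 2.1381, 2.9399], [0.0000, 0.0000, 2.8577]]

v_1 = (-2, -4, 1); ‖v_1‖ = 4.5826, so q_1 = (-0.4364, -0.8729, 0.2182).
q_1·v_2 = (-0.4364)·0 + (-0.8729)·4 + 0.2182·(-2) = -3.9279.
u_2 = v_2 + 3.9279·q_1 = (-1.7143, 0.5714, -1.1429).
‖u_2‖ = 2.1381, so q_2 = (-0.8018, 0.2673, -0.5345).
q_1·v_3 = (-0.4364)·(-3) + (-0.8729)·(-4) + 0.2182·(-3) = 4.1461; q_2·v_3 = (-0.8018)·(-3) + 0.2673·(-4) + (-0.5345)·(-3) = 2.9399.
u_3 = v_3 − 4.1461·q_1 − 2.9399·q_2 = (1.1667, -1.1667, -2.3333).
‖u_3‖ = 2.8577, so q_3 = (0.4082, -0.4082, -0.8165).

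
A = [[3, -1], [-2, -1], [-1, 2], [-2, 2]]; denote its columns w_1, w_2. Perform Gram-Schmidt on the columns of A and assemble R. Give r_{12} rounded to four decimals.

w_1 = (3, -2, -1, -2); ‖w_1‖ = 4.2426, so q_1 = (0.7071, -0.4714, -0.2357, -0.4714).
r_{12} = q_1·w_2 = -1.6499.

r_{12} = -1.6499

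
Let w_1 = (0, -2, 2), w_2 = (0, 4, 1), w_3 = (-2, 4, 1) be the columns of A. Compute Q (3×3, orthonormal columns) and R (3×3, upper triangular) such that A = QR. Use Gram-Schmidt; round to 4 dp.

e_1 = w_1/‖w_1‖ = (0, -2, 2)/2.8284 = (0.0000, -0.7071, 0.7071).
r_{12} = e_1·w_2 = -2.1213.
u_2 = w_2 + 2.1213·e_1 = (0.0000, 2.5000, 2.5000).
‖u_2‖ = 3.5355, so e_2 = (0.0000, 0.7071, 0.7071).
r_{13} = e_1·w_3 = -2.1213; r_{23} = e_2·w_3 = 3.5355.
u_3 = w_3 + 2.1213·e_1 − 3.5355·e_2 = (-2.0000, 0.0000, 0.0000).
‖u_3‖ = 2.0000, so e_3 = (-1.0000, 0.0000, 0.0000).

Q = [[0.0000, 0.0000, -1.0000], [-0.7071, 0.7071, 0.0000], [0.7071, 0.7071, 0.0000]], R = [[2.8284, -2.1213, -2.1213], [0.0000, 3.5355, 3.5355], [0.0000, 0.0000, 2.0000]]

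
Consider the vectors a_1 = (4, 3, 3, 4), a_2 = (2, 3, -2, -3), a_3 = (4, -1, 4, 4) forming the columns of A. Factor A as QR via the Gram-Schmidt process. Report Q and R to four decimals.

a_1 = (4, 3, 3, 4); ‖a_1‖ = 7.0711, so q_1 = (0.5657, 0.4243, 0.4243, 0.5657).
q_1·a_2 = 0.5657·2 + 0.4243·3 + 0.4243·(-2) + 0.5657·(-3) = -0.1414.
u_2 = a_2 + 0.1414·q_1 = (2.0800, 3.0600, -1.9400, -2.9200).
‖u_2‖ = 5.0971, so q_2 = (0.4081, 0.6003, -0.3806, -0.5729).
q_1·a_3 = 0.5657·4 + 0.4243·(-1) + 0.4243·4 + 0.5657·4 = 5.7983; q_2·a_3 = 0.4081·4 + 0.6003·(-1) + (-0.3806)·4 + (-0.5729)·4 = -2.7820.
u_3 = a_3 − 5.7983·q_1 + 2.7820·q_2 = (1.8553, -1.7898, 0.4811, -0.8737).
‖u_3‖ = 2.7641, so q_3 = (0.6712, -0.6475, 0.1741, -0.3161).

Q = [[0.5657, 0.4081, 0.6712], [0.4243, 0.6003, -0.6475], [0.4243, -0.3806, 0.1741], [0.5657, -0.5729, -0.3161]], R = [[7.0711, -0.1414, 5.7983], [0.0000, 5.0971, -2.7820], [0.0000, 0.0000, 2.7641]]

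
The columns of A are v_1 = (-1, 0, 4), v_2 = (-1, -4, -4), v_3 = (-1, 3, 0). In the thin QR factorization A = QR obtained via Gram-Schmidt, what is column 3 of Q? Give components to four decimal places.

v_1 = (-1, 0, 4); ‖v_1‖ = 4.1231, so e_1 = (-0.2425, 0.0000, 0.9701).
e_1·v_2 = (-0.2425)·(-1) + 0.0000·(-4) + 0.9701·(-4) = -3.6380.
u_2 = v_2 + 3.6380·e_1 = (-1.8824, -4.0000, -0.4706).
‖u_2‖ = 4.4458, so e_2 = (-0.4234, -0.8997, -0.1059).
e_1·v_3 = (-0.2425)·(-1) + 0.0000·3 + 0.9701·0 = 0.2425; e_2·v_3 = (-0.4234)·(-1) + (-0.8997)·3 + (-0.1059)·0 = -2.2758.
u_3 = v_3 − 0.2425·e_1 + 2.2758·e_2 = (-1.9048, 0.9524, -0.4762).
‖u_3‖ = 2.1822, so e_3 = (-0.8729, 0.4364, -0.2182).

e_3 = (-0.8729, 0.4364, -0.2182)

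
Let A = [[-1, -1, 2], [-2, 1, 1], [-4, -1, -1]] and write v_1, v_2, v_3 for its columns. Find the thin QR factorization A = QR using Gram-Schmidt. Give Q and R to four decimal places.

Q = [[-0.2182, -0.5345, 0.8165], [-0.4364, 0.8018, 0.4082], [-0.8729, -0.2673, -0.4082]], R = [[4.5826, 0.6547, 0.0000], [0.0000, 1.6036, 0.0000], [0.0000, 0.0000, 2.4495]]

q_1 = v_1/‖v_1‖ = (-1, -2, -4)/4.5826 = (-0.2182, -0.4364, -0.8729).
r_{12} = q_1·v_2 = 0.6547.
u_2 = v_2 − 0.6547·q_1 = (-0.8571, 1.2857, -0.4286).
‖u_2‖ = 1.6036, so q_2 = (-0.5345, 0.8018, -0.2673).
r_{13} = q_1·v_3 = 0.0000; r_{23} = q_2·v_3 = 0.0000.
u_3 = v_3 + 0.0000·q_1 − 0.0000·q_2 = (2.0000, 1.0000, -1.0000).
‖u_3‖ = 2.4495, so q_3 = (0.8165, 0.4082, -0.4082).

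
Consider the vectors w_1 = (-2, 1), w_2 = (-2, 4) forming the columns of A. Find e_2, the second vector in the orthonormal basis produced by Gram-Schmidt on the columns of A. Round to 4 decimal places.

w_1 = (-2, 1); ‖w_1‖ = 2.2361, so e_1 = (-0.8944, 0.4472).
e_1·w_2 = (-0.8944)·(-2) + 0.4472·4 = 3.5777.
u_2 = w_2 − 3.5777·e_1 = (1.2000, 2.4000).
‖u_2‖ = 2.6833, so e_2 = (0.4472, 0.8944).

e_2 = (0.4472, 0.8944)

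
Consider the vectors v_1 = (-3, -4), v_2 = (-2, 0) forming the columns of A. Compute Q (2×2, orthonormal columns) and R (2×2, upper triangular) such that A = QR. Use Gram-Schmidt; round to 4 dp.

Q = [[-0.6000, -0.8000], [-0.8000, 0.6000]], R = [[5.0000, 1.2000], [0.0000, 1.6000]]

q_1 = v_1/‖v_1‖ = (-3, -4)/5.0000 = (-0.6000, -0.8000).
r_{12} = q_1·v_2 = 1.2000.
u_2 = v_2 − 1.2000·q_1 = (-1.2800, 0.9600).
‖u_2‖ = 1.6000, so q_2 = (-0.8000, 0.6000).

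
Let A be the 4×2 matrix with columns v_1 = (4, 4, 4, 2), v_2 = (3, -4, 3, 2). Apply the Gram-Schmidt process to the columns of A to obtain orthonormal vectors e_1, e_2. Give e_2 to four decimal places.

e_1 = v_1/‖v_1‖ = (4, 4, 4, 2)/7.2111 = (0.5547, 0.5547, 0.5547, 0.2774).
r_{12} = e_1·v_2 = 1.6641.
u_2 = v_2 − 1.6641·e_1 = (2.0769, -4.9231, 2.0769, 1.5385).
‖u_2‖ = 5.9356, so e_2 = (0.3499, -0.8294, 0.3499, 0.2592).

e_2 = (0.3499, -0.8294, 0.3499, 0.2592)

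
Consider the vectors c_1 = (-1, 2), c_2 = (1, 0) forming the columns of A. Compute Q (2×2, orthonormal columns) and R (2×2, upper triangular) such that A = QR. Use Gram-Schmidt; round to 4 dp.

q_1 = c_1/‖c_1‖ = (-1, 2)/2.2361 = (-0.4472, 0.8944).
r_{12} = q_1·c_2 = -0.4472.
u_2 = c_2 + 0.4472·q_1 = (0.8000, 0.4000).
‖u_2‖ = 0.8944, so q_2 = (0.8944, 0.4472).

Q = [[-0.4472, 0.8944], [0.8944, 0.4472]], R = [[2.2361, -0.4472], [0.0000, 0.8944]]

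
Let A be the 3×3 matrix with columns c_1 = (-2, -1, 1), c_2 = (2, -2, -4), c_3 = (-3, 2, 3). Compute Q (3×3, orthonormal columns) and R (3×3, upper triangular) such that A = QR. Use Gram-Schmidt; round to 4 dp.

Q = [[-0.8165, 0.0000, -0.5774], [-0.4082, -0.7071, 0.5774], [0.4082, -0.7071, -0.5774]], R = [[2.4495, -2.4495, 2.8577], [0.0000, 4.2426, -3.5355], [0.0000, 0.0000, 1.1547]]

c_1 = (-2, -1, 1); ‖c_1‖ = 2.4495, so q_1 = (-0.8165, -0.4082, 0.4082).
q_1·c_2 = (-0.8165)·2 + (-0.4082)·(-2) + 0.4082·(-4) = -2.4495.
u_2 = c_2 + 2.4495·q_1 = (0.0000, -3.0000, -3.0000).
‖u_2‖ = 4.2426, so q_2 = (0.0000, -0.7071, -0.7071).
q_1·c_3 = (-0.8165)·(-3) + (-0.4082)·2 + 0.4082·3 = 2.8577; q_2·c_3 = (0.0000)·(-3) + (-0.7071)·2 + (-0.7071)·3 = -3.5355.
u_3 = c_3 − 2.8577·q_1 + 3.5355·q_2 = (-0.6667, 0.6667, -0.6667).
‖u_3‖ = 1.1547, so q_3 = (-0.5774, 0.5774, -0.5774).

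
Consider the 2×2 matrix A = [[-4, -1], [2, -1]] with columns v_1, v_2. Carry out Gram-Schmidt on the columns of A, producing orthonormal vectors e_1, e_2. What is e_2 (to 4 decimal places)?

e_2 = (-0.4472, -0.8944)

v_1 = (-4, 2); ‖v_1‖ = 4.4721, so e_1 = (-0.8944, 0.4472).
e_1·v_2 = (-0.8944)·(-1) + 0.4472·(-1) = 0.4472.
u_2 = v_2 − 0.4472·e_1 = (-0.6000, -1.2000).
‖u_2‖ = 1.3416, so e_2 = (-0.4472, -0.8944).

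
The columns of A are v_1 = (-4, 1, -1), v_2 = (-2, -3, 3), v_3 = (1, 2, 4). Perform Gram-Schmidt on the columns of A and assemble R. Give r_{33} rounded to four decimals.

e_1 = v_1/‖v_1‖ = (-4, 1, -1)/4.2426 = (-0.9428, 0.2357, -0.2357).
r_{12} = e_1·v_2 = 0.4714.
u_2 = v_2 − 0.4714·e_1 = (-1.5556, -3.1111, 3.1111).
‖u_2‖ = 4.6667, so e_2 = (-0.3333, -0.6667, 0.6667).
r_{13} = e_1·v_3 = -1.4142; r_{23} = e_2·v_3 = 1.0000.
u_3 = v_3 + 1.4142·e_1 − 1.0000·e_2 = (0.0000, 3.0000, 3.0000).
r_{33} = ‖u_3‖ = 4.2426.

r_{33} = 4.2426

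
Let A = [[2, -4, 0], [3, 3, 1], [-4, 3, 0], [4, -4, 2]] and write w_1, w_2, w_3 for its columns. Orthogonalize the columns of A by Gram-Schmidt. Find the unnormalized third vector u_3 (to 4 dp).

u_3 = (-0.3563, 0.0394, 0.9494, 1.0980)

w_1 = (2, 3, -4, 4); ‖w_1‖ = 6.7082, so e_1 = (0.2981, 0.4472, -0.5963, 0.5963).
e_1·w_2 = 0.2981·(-4) + 0.4472·3 + (-0.5963)·3 + 0.5963·(-4) = -4.0249.
u_2 = w_2 + 4.0249·e_1 = (-2.8000, 4.8000, 0.6000, -1.6000).
‖u_2‖ = 5.8138, so e_2 = (-0.4816, 0.8256, 0.1032, -0.2752).
e_1·w_3 = 0.2981·0 + 0.4472·1 + (-0.5963)·0 + 0.5963·2 = 1.6398; e_2·w_3 = (-0.4816)·0 + 0.8256·1 + 0.1032·0 + (-0.2752)·2 = 0.2752.
u_3 = w_3 − 1.6398·e_1 − 0.2752·e_2 = (-0.3563, 0.0394, 0.9494, 1.0980).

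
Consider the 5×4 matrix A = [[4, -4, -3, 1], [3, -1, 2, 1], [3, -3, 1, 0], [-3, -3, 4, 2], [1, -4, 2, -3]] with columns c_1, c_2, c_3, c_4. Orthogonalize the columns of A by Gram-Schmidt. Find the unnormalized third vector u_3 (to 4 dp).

u_3 = (-2.7878, 3.1749, 1.1592, 0.7936, 0.5294)

q_1 = c_1/‖c_1‖ = (4, 3, 3, -3, 1)/6.6332 = (0.6030, 0.4523, 0.4523, -0.4523, 0.1508).
r_{12} = q_1·c_2 = -3.4674.
u_2 = c_2 + 3.4674·q_1 = (-1.9091, 0.5682, -1.4318, -4.5682, -3.4773).
‖u_2‖ = 6.2432, so q_2 = (-0.3058, 0.0910, -0.2293, -0.7317, -0.5570).
r_{13} = q_1·c_3 = -1.9598; r_{23} = q_2·c_3 = -3.1707.
u_3 = c_3 + 1.9598·q_1 + 3.1707·q_2 = (-2.7878, 3.1749, 1.1592, 0.7936, 0.5294).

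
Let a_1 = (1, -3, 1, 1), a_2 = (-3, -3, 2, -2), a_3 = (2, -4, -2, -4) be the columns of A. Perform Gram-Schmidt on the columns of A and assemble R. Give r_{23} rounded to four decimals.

r_{23} = 1.2511

a_1 = (1, -3, 1, 1); ‖a_1‖ = 3.4641, so e_1 = (0.2887, -0.8660, 0.2887, 0.2887).
e_1·a_2 = 0.2887·(-3) + (-0.8660)·(-3) + 0.2887·2 + 0.2887·(-2) = 1.7321.
u_2 = a_2 − 1.7321·e_1 = (-3.5000, -1.5000, 1.5000, -2.5000).
‖u_2‖ = 4.7958, so e_2 = (-0.7298, -0.3128, 0.3128, -0.5213).
r_{23} = e_2·a_3 = 1.2511.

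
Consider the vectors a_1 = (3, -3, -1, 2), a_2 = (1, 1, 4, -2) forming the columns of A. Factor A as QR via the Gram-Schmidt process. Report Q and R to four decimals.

q_1 = a_1/‖a_1‖ = (3, -3, -1, 2)/4.7958 = (0.6255, -0.6255, -0.2085, 0.4170).
r_{12} = q_1·a_2 = -1.6681.
u_2 = a_2 + 1.6681·q_1 = (2.0435, -0.0435, 3.6522, -1.3043).
‖u_2‖ = 4.3838, so q_2 = (0.4661, -0.0099, 0.8331, -0.2975).

Q = [[0.6255, 0.4661], [-0.6255, -0.0099], [-0.2085, 0.8331], [0.4170, -0.2975]], R = [[4.7958, -1.6681], [0.0000, 4.3838]]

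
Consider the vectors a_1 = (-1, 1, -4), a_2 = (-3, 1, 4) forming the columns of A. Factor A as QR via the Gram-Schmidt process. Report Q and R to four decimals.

Q = [[-0.2357, -0.8642], [0.2357, 0.3928], [-0.9428, 0.3143]], R = [[4.2426, -2.8284], [0.0000, 4.2426]]

a_1 = (-1, 1, -4); ‖a_1‖ = 4.2426, so e_1 = (-0.2357, 0.2357, -0.9428).
e_1·a_2 = (-0.2357)·(-3) + 0.2357·1 + (-0.9428)·4 = -2.8284.
u_2 = a_2 + 2.8284·e_1 = (-3.6667, 1.6667, 1.3333).
‖u_2‖ = 4.2426, so e_2 = (-0.8642, 0.3928, 0.3143).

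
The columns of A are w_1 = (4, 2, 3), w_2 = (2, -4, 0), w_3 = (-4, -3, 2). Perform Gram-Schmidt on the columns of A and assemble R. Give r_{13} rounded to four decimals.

r_{13} = -2.9711

e_1 = w_1/‖w_1‖ = (4, 2, 3)/5.3852 = (0.7428, 0.3714, 0.5571).
r_{13} = e_1·w_3 = -2.9711.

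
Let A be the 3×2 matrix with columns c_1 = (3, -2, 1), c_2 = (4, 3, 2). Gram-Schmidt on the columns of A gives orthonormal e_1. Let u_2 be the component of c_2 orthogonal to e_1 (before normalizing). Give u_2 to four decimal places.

u_2 = (2.2857, 4.1429, 1.4286)

e_1 = c_1/‖c_1‖ = (3, -2, 1)/3.7417 = (0.8018, -0.5345, 0.2673).
r_{12} = e_1·c_2 = 2.1381.
u_2 = c_2 − 2.1381·e_1 = (2.2857, 4.1429, 1.4286).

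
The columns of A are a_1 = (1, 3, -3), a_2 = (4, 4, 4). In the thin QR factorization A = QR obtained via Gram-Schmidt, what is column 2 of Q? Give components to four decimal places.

a_1 = (1, 3, -3); ‖a_1‖ = 4.3589, so e_1 = (0.2294, 0.6882, -0.6882).
e_1·a_2 = 0.2294·4 + 0.6882·4 + (-0.6882)·4 = 0.9177.
u_2 = a_2 − 0.9177·e_1 = (3.7895, 3.3684, 4.6316).
‖u_2‖ = 6.8672, so e_2 = (0.5518, 0.4905, 0.6745).

e_2 = (0.5518, 0.4905, 0.6745)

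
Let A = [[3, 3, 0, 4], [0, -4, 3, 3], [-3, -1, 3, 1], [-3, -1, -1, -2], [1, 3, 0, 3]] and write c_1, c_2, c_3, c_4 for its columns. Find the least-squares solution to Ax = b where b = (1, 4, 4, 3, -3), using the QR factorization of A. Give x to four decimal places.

c_1 = (3, 0, -3, -3, 1); ‖c_1‖ = 5.2915, so e_1 = (0.5669, 0.0000, -0.5669, -0.5669, 0.1890).
e_1·c_2 = 0.5669·3 + 0.0000·(-4) + (-0.5669)·(-1) + (-0.5669)·(-1) + 0.1890·3 = 3.4017.
u_2 = c_2 − 3.4017·e_1 = (1.0714, -4.0000, 0.9286, 0.9286, 2.3571).
‖u_2‖ = 4.9425, so e_2 = (0.2168, -0.8093, 0.1879, 0.1879, 0.4769).
e_1·c_3 = 0.5669·0 + 0.0000·3 + (-0.5669)·3 + (-0.5669)·(-1) + 0.1890·0 = -1.1339; e_2·c_3 = 0.2168·0 + (-0.8093)·3 + 0.1879·3 + 0.1879·(-1) + 0.4769·0 = -2.0522.
u_3 = c_3 + 1.1339·e_1 + 2.0522·e_2 = (1.0877, 1.3392, 2.7427, -1.2573, 1.1930).
‖u_3‖ = 3.6746, so e_3 = (0.2960, 0.3644, 0.7464, -0.3422, 0.3247).
e_1·c_4 = 0.5669·4 + 0.0000·3 + (-0.5669)·1 + (-0.5669)·(-2) + 0.1890·3 = 3.4017; e_2·c_4 = 0.2168·4 + (-0.8093)·3 + 0.1879·1 + 0.1879·(-2) + 0.4769·3 = -0.3179; e_3·c_4 = 0.2960·4 + 0.3644·3 + 0.7464·1 + (-0.3422)·(-2) + 0.3247·3 = 4.6820.
u_4 = c_4 − 3.4017·e_1 + 0.3179·e_2 − 4.6820·e_3 = (0.7544, 1.0364, -0.5063, 1.5903, 0.9887).
‖u_4‖ = 2.3251, so e_4 = (0.3245, 0.4457, -0.2177, 0.6840, 0.4252).
Qᵀb = (-3.9686, -3.1360, 2.7389, 2.0126).
Back-substitute: x_4 = 2.0126/2.3251 = 0.8656.
x_3 = (2.7389 − 4.6820·0.8656)/3.6746 = -0.3575.
x_2 = (-3.1360 + 2.0522·(-0.3575) + 0.3179·0.8656)/4.9425 = -0.7273.
x_1 = (-3.9686 − 3.4017·(-0.7273) + 1.1339·(-0.3575) − 3.4017·0.8656)/5.2915 = -0.9155.

x = (-0.9155, -0.7273, -0.3575, 0.8656)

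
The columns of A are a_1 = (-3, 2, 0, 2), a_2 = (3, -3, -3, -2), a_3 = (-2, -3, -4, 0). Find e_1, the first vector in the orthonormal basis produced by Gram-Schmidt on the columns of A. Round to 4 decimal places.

e_1 = (-0.7276, 0.4851, 0.0000, 0.4851)

e_1 = a_1/‖a_1‖ = (-3, 2, 0, 2)/4.1231 = (-0.7276, 0.4851, 0.0000, 0.4851).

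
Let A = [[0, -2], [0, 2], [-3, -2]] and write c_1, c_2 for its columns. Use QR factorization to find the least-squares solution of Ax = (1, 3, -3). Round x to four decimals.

q_1 = c_1/‖c_1‖ = (0, 0, -3)/3.0000 = (0.0000, 0.0000, -1.0000).
r_{12} = q_1·c_2 = 2.0000.
u_2 = c_2 − 2.0000·q_1 = (-2.0000, 2.0000, 0.0000).
‖u_2‖ = 2.8284, so q_2 = (-0.7071, 0.7071, 0.0000).
Qᵀb = (3.0000, 1.4142).
Back-substitute: x_2 = 1.4142/2.8284 = 0.5000.
x_1 = (3.0000 − 2.0000·0.5000)/3.0000 = 0.6667.

x = (0.6667, 0.5000)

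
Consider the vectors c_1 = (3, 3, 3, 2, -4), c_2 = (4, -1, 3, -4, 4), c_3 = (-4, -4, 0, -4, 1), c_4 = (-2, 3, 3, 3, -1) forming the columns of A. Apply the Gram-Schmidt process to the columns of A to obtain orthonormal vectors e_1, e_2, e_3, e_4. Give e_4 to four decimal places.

e_4 = (-0.5169, 0.3550, 0.5759, 0.2737, 0.4474)

c_1 = (3, 3, 3, 2, -4); ‖c_1‖ = 6.8557, so e_1 = (0.4376, 0.4376, 0.4376, 0.2917, -0.5835).
e_1·c_2 = 0.4376·4 + 0.4376·(-1) + 0.4376·3 + 0.2917·(-4) + (-0.5835)·4 = -0.8752.
u_2 = c_2 + 0.8752·e_1 = (4.3830, -0.6170, 3.3830, -3.7447, 3.4894).
‖u_2‖ = 7.5653, so e_2 = (0.5794, -0.0816, 0.4472, -0.4950, 0.4612).
e_1·c_3 = 0.4376·(-4) + 0.4376·(-4) + 0.4376·0 + 0.2917·(-4) + (-0.5835)·1 = -5.2511; e_2·c_3 = 0.5794·(-4) + (-0.0816)·(-4) + 0.4472·0 + (-0.4950)·(-4) + 0.4612·1 = 0.4500.
u_3 = c_3 + 5.2511·e_1 − 0.4500·e_2 = (-1.9628, -1.6654, 2.0967, -2.2454, -2.2714).
‖u_3‖ = 4.6068, so e_3 = (-0.4261, -0.3615, 0.4551, -0.4874, -0.4930).
e_1·c_4 = 0.4376·(-2) + 0.4376·3 + 0.4376·3 + 0.2917·3 + (-0.5835)·(-1) = 3.2090; e_2·c_4 = 0.5794·(-2) + (-0.0816)·3 + 0.4472·3 + (-0.4950)·3 + 0.4612·(-1) = -2.0080; e_3·c_4 = (-0.4261)·(-2) + (-0.3615)·3 + 0.4551·3 + (-0.4874)·3 + (-0.4930)·(-1) = 0.1638.
u_4 = c_4 − 3.2090·e_1 + 2.0080·e_2 − 0.1638·e_3 = (-2.1711, 1.4912, 2.4191, 1.1497, 1.8793).
‖u_4‖ = 4.2004, so e_4 = (-0.5169, 0.3550, 0.5759, 0.2737, 0.4474).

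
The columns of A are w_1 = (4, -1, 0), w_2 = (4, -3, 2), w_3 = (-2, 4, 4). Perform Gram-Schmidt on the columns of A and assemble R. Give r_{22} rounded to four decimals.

r_{22} = 2.7865

w_1 = (4, -1, 0); ‖w_1‖ = 4.1231, so e_1 = (0.9701, -0.2425, 0.0000).
e_1·w_2 = 0.9701·4 + (-0.2425)·(-3) + 0.0000·2 = 4.6082.
u_2 = w_2 − 4.6082·e_1 = (-0.4706, -1.8824, 2.0000).
r_{22} = ‖u_2‖ = 2.7865.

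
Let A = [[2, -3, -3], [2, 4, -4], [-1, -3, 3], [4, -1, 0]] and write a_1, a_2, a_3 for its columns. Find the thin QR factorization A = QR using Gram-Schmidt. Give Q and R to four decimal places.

Q = [[0.4000, -0.5209, -0.7539], [0.4000, 0.6630, -0.2325], [-0.2000, -0.5006, 0.2579], [0.8000, -0.1962, 0.5577]], R = [[5.0000, 0.2000, -3.4000], [0.0000, 5.9127, -2.5910], [0.0000, 0.0000, 3.9657]]

a_1 = (2, 2, -1, 4); ‖a_1‖ = 5.0000, so e_1 = (0.4000, 0.4000, -0.2000, 0.8000).
e_1·a_2 = 0.4000·(-3) + 0.4000·4 + (-0.2000)·(-3) + 0.8000·(-1) = 0.2000.
u_2 = a_2 − 0.2000·e_1 = (-3.0800, 3.9200, -2.9600, -1.1600).
‖u_2‖ = 5.9127, so e_2 = (-0.5209, 0.6630, -0.5006, -0.1962).
e_1·a_3 = 0.4000·(-3) + 0.4000·(-4) + (-0.2000)·3 + 0.8000·0 = -3.4000; e_2·a_3 = (-0.5209)·(-3) + 0.6630·(-4) + (-0.5006)·3 + (-0.1962)·0 = -2.5910.
u_3 = a_3 + 3.4000·e_1 + 2.5910·e_2 = (-2.9897, -0.9222, 1.0229, 2.2117).
‖u_3‖ = 3.9657, so e_3 = (-0.7539, -0.2325, 0.2579, 0.5577).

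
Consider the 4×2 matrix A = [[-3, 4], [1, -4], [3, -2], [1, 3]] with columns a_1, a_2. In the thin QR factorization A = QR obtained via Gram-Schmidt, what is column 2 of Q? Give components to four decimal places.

e_2 = (0.2215, -0.5875, 0.1637, 0.7609)

a_1 = (-3, 1, 3, 1); ‖a_1‖ = 4.4721, so e_1 = (-0.6708, 0.2236, 0.6708, 0.2236).
e_1·a_2 = (-0.6708)·4 + 0.2236·(-4) + 0.6708·(-2) + 0.2236·3 = -4.2485.
u_2 = a_2 + 4.2485·e_1 = (1.1500, -3.0500, 0.8500, 3.9500).
‖u_2‖ = 5.1913, so e_2 = (0.2215, -0.5875, 0.1637, 0.7609).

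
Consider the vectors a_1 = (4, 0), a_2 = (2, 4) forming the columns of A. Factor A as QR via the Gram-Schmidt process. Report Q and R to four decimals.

Q = [[1.0000, 0.0000], [0.0000, 1.0000]], R = [[4.0000, 2.0000], [0.0000, 4.0000]]

a_1 = (4, 0); ‖a_1‖ = 4.0000, so q_1 = (1.0000, 0.0000).
q_1·a_2 = 1.0000·2 + 0.0000·4 = 2.0000.
u_2 = a_2 − 2.0000·q_1 = (0.0000, 4.0000).
‖u_2‖ = 4.0000, so q_2 = (0.0000, 1.0000).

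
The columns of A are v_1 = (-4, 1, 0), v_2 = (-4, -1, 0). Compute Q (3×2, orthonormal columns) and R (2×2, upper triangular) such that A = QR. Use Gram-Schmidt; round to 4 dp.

Q = [[-0.9701, -0.2425], [0.2425, -0.9701], [0.0000, 0.0000]], R = [[4.1231, 3.6380], [0.0000, 1.9403]]

v_1 = (-4, 1, 0); ‖v_1‖ = 4.1231, so q_1 = (-0.9701, 0.2425, 0.0000).
q_1·v_2 = (-0.9701)·(-4) + 0.2425·(-1) + 0.0000·0 = 3.6380.
u_2 = v_2 − 3.6380·q_1 = (-0.4706, -1.8824, 0.0000).
‖u_2‖ = 1.9403, so q_2 = (-0.2425, -0.9701, 0.0000).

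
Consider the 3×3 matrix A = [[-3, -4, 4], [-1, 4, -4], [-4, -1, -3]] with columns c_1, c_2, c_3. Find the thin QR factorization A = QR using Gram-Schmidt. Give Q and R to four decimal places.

Q = [[-0.5883, -0.4991, 0.6362], [-0.1961, 0.8514, 0.4865], [-0.7845, 0.1615, -0.5988]], R = [[5.0990, 2.3534, 0.7845], [0.0000, 5.2404, -5.8862], [0.0000, 0.0000, 2.3951]]

q_1 = c_1/‖c_1‖ = (-3, -1, -4)/5.0990 = (-0.5883, -0.1961, -0.7845).
r_{12} = q_1·c_2 = 2.3534.
u_2 = c_2 − 2.3534·q_1 = (-2.6154, 4.4615, 0.8462).
‖u_2‖ = 5.2404, so q_2 = (-0.4991, 0.8514, 0.1615).
r_{13} = q_1·c_3 = 0.7845; r_{23} = q_2·c_3 = -5.8862.
u_3 = c_3 − 0.7845·q_1 + 5.8862·q_2 = (1.5238, 1.1653, -1.4342).
‖u_3‖ = 2.3951, so q_3 = (0.6362, 0.4865, -0.5988).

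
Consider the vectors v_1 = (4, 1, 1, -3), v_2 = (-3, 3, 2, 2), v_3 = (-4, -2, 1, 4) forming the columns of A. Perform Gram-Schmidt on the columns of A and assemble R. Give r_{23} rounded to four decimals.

r_{23} = 0.4585

v_1 = (4, 1, 1, -3); ‖v_1‖ = 5.1962, so e_1 = (0.7698, 0.1925, 0.1925, -0.5774).
e_1·v_2 = 0.7698·(-3) + 0.1925·3 + 0.1925·2 + (-0.5774)·2 = -2.5019.
u_2 = v_2 + 2.5019·e_1 = (-1.0741, 3.4815, 2.4815, 0.5556).
‖u_2‖ = 4.4431, so e_2 = (-0.2417, 0.7836, 0.5585, 0.1250).
r_{23} = e_2·v_3 = 0.4585.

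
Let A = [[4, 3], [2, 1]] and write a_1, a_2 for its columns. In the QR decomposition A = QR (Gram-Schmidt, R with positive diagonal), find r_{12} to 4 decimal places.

r_{12} = 3.1305

q_1 = a_1/‖a_1‖ = (4, 2)/4.4721 = (0.8944, 0.4472).
r_{12} = q_1·a_2 = 3.1305.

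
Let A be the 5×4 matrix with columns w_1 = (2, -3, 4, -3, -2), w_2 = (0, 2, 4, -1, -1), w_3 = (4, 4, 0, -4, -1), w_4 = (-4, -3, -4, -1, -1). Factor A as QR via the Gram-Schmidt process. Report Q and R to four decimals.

Q = [[0.3086, -0.1751, 0.6115, -0.6830], [-0.4629, 0.7529, 0.4629, 0.0287], [0.6172, 0.6303, -0.3750, -0.2534], [-0.4629, 0.0175, -0.5177, -0.5536], [-0.3086, -0.0700, -0.0563, -0.4024]], R = [[6.4807, 2.3146, 1.5430, -1.5430], [0.0000, 4.0796, 2.3112, -4.0270], [0.0000, 0.0000, 6.4248, -1.7607], [0.0000, 0.0000, 0.0000, 4.6154]]

q_1 = w_1/‖w_1‖ = (2, -3, 4, -3, -2)/6.4807 = (0.3086, -0.4629, 0.6172, -0.4629, -0.3086).
r_{12} = q_1·w_2 = 2.3146.
u_2 = w_2 − 2.3146·q_1 = (-0.7143, 3.0714, 2.5714, 0.0714, -0.2857).
‖u_2‖ = 4.0796, so q_2 = (-0.1751, 0.7529, 0.6303, 0.0175, -0.0700).
r_{13} = q_1·w_3 = 1.5430; r_{23} = q_2·w_3 = 2.3112.
u_3 = w_3 − 1.5430·q_1 − 2.3112·q_2 = (3.9285, 2.9742, -2.4092, -3.3262, -0.3619).
‖u_3‖ = 6.4248, so q_3 = (0.6115, 0.4629, -0.3750, -0.5177, -0.0563).
r_{14} = q_1·w_4 = -1.5430; r_{24} = q_2·w_4 = -4.0270; r_{34} = q_3·w_4 = -1.7607.
u_4 = w_4 + 1.5430·q_1 + 4.0270·q_2 + 1.7607·q_3 = (-3.1523, 0.1327, -1.1695, -2.5553, -1.8574).
‖u_4‖ = 4.6154, so q_4 = (-0.6830, 0.0287, -0.2534, -0.5536, -0.4024).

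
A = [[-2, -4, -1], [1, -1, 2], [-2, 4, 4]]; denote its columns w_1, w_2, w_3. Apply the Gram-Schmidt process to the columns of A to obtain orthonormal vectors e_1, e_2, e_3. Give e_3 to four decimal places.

e_3 = (0.1162, 0.9300, 0.3487)

e_1 = w_1/‖w_1‖ = (-2, 1, -2)/3.0000 = (-0.6667, 0.3333, -0.6667).
r_{12} = e_1·w_2 = -0.3333.
u_2 = w_2 + 0.3333·e_1 = (-4.2222, -0.8889, 3.7778).
‖u_2‖ = 5.7349, so e_2 = (-0.7362, -0.1550, 0.6587).
r_{13} = e_1·w_3 = -1.3333; r_{23} = e_2·w_3 = 3.0612.
u_3 = w_3 + 1.3333·e_1 − 3.0612·e_2 = (0.3649, 2.9189, 1.0946).
‖u_3‖ = 3.1387, so e_3 = (0.1162, 0.9300, 0.3487).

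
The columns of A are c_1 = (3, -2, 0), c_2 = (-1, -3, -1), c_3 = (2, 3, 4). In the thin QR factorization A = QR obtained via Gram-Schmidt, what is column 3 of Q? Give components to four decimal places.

q_3 = (-0.1728, -0.2592, 0.9503)

c_1 = (3, -2, 0); ‖c_1‖ = 3.6056, so q_1 = (0.8321, -0.5547, 0.0000).
q_1·c_2 = 0.8321·(-1) + (-0.5547)·(-3) + 0.0000·(-1) = 0.8321.
u_2 = c_2 − 0.8321·q_1 = (-1.6923, -2.5385, -1.0000).
‖u_2‖ = 3.2106, so q_2 = (-0.5271, -0.7907, -0.3115).
q_1·c_3 = 0.8321·2 + (-0.5547)·3 + 0.0000·4 = 0.0000; q_2·c_3 = (-0.5271)·2 + (-0.7907)·3 + (-0.3115)·4 = -4.6721.
u_3 = c_3 + 0.0000·q_1 + 4.6721·q_2 = (-0.4627, -0.6940, 2.5448).
‖u_3‖ = 2.6780, so q_3 = (-0.1728, -0.2592, 0.9503).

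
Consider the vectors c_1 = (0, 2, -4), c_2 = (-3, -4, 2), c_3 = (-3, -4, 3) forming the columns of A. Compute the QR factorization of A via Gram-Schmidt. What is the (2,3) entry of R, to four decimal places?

c_1 = (0, 2, -4); ‖c_1‖ = 4.4721, so q_1 = (0.0000, 0.4472, -0.8944).
q_1·c_2 = 0.0000·(-3) + 0.4472·(-4) + (-0.8944)·2 = -3.5777.
u_2 = c_2 + 3.5777·q_1 = (-3.0000, -2.4000, -1.2000).
‖u_2‖ = 4.0249, so q_2 = (-0.7454, -0.5963, -0.2981).
r_{23} = q_2·c_3 = 3.7268.

r_{23} = 3.7268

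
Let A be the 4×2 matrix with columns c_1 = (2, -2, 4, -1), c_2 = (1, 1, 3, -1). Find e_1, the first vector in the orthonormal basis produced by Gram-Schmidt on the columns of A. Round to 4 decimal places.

e_1 = (0.4000, -0.4000, 0.8000, -0.2000)

c_1 = (2, -2, 4, -1); ‖c_1‖ = 5.0000, so e_1 = (0.4000, -0.4000, 0.8000, -0.2000).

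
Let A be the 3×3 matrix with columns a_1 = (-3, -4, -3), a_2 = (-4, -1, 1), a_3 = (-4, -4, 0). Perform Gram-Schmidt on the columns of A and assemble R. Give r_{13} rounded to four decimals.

r_{13} = 4.8020

a_1 = (-3, -4, -3); ‖a_1‖ = 5.8310, so e_1 = (-0.5145, -0.6860, -0.5145).
r_{13} = e_1·a_3 = 4.8020.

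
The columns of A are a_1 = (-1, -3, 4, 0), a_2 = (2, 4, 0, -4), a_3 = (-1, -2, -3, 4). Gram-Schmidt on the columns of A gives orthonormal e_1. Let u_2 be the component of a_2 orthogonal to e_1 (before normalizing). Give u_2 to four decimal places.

e_1 = a_1/‖a_1‖ = (-1, -3, 4, 0)/5.0990 = (-0.1961, -0.5883, 0.7845, 0.0000).
r_{12} = e_1·a_2 = -2.7456.
u_2 = a_2 + 2.7456·e_1 = (1.4615, 2.3846, 2.1538, -4.0000).

u_2 = (1.4615, 2.3846, 2.1538, -4.0000)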